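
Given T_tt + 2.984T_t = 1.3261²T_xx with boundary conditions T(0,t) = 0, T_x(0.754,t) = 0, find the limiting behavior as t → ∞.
T → 0. Damping (γ=2.984) dissipates energy; oscillations decay exponentially.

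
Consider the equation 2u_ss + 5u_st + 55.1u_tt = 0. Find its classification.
Elliptic. (A = 2, B = 5, C = 55.1 gives B² - 4AC = -415.8.)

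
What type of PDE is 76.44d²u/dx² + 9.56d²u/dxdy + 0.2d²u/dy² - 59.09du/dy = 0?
With A = 76.44, B = 9.56, C = 0.2, the discriminant is 30.2416. This is a hyperbolic PDE.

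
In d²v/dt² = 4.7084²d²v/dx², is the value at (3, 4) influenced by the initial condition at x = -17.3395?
No. The domain of dependence is [-15.8336, 21.8336], and -17.3395 is outside this interval.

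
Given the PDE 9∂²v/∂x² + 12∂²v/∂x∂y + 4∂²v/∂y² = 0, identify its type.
The second-order coefficients are A = 9, B = 12, C = 4. Since B² - 4AC = 0 = 0, this is a parabolic PDE.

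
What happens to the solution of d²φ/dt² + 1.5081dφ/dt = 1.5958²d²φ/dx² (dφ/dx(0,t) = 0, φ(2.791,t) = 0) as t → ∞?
φ → 0. Damping (γ=1.5081) dissipates energy; oscillations decay exponentially.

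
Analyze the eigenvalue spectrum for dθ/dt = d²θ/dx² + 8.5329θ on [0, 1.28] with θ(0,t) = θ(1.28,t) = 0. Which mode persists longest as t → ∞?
Eigenvalues: λₙ = n²π²/1.28² - 8.5329.
First three modes:
  n=1: λ₁ = π²/1.28² - 8.5329 ≈ -2.509
  n=2: λ₂ = 4π²/1.28² - 8.5329 ≈ 15.563
  n=3: λ₃ = 9π²/1.28² - 8.5329 ≈ 45.682
Since π²/1.28² ≈ 6.024 < 8.5329, λ₁ < 0.
The n=1 mode grows fastest (−λₙ is largest for n=1) → dominates.
Asymptotic: θ ~ c₁ sin(πx/1.28) e^{2.509t} (exponential growth at rate −λ₁ ≈ 2.509).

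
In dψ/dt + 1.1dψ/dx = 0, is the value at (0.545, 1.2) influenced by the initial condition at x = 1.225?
No. Only data at x = -0.775 affects (0.545, 1.2). Advection has one-way propagation along characteristics.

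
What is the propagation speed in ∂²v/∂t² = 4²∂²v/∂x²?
Speed = 4. Information travels along characteristics x = x₀ ± 4t.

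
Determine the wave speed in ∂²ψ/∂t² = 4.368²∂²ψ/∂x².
Speed = 4.368. Information travels along characteristics x = x₀ ± 4.368t.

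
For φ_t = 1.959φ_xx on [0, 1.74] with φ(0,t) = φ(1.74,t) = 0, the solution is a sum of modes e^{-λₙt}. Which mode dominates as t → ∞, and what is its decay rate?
Eigenvalues: λₙ = 1.959n²π²/1.74².
First three modes:
  n=1: λ₁ = 1.959π²/1.74² ≈ 6.386
  n=2: λ₂ = 7.836π²/1.74² ≈ 25.544 (4× faster decay)
  n=3: λ₃ = 17.631π²/1.74² ≈ 57.475 (9× faster decay)
As t → ∞, higher modes decay exponentially faster. The n=1 mode dominates: φ ~ c₁ sin(πx/1.74) e^{-λ₁t}.
Decay rate: λ₁ = 1.959π²/1.74² ≈ 6.386.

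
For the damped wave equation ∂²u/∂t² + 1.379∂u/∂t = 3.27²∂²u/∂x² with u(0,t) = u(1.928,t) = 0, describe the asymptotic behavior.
u → 0. Damping (γ=1.379) dissipates energy; oscillations decay exponentially.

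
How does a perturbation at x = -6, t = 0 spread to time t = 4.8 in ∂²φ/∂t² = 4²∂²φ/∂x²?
Domain of influence: [-25.2, 13.2]. Data at x = -6 spreads outward at speed 4.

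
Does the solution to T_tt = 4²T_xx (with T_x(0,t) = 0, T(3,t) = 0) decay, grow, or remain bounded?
T oscillates (no decay). Energy is conserved; the solution oscillates indefinitely as standing waves.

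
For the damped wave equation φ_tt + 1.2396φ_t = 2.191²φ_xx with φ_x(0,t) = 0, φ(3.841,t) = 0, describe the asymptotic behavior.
φ → 0. Damping (γ=1.2396) dissipates energy; oscillations decay exponentially.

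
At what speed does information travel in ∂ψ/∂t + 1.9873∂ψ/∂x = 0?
Speed = 1.9873. Information travels along x - 1.9873t = const (rightward).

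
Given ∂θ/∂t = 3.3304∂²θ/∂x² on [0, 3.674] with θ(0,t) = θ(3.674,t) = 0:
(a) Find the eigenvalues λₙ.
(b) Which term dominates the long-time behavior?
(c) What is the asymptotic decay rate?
Eigenvalues: λₙ = 3.3304n²π²/3.674².
First three modes:
  n=1: λ₁ = 3.3304π²/3.674² ≈ 2.435
  n=2: λ₂ = 13.3216π²/3.674² ≈ 9.74 (4× faster decay)
  n=3: λ₃ = 29.9736π²/3.674² ≈ 21.916 (9× faster decay)
As t → ∞, higher modes decay exponentially faster. The n=1 mode dominates: θ ~ c₁ sin(πx/3.674) e^{-λ₁t}.
Decay rate: λ₁ = 3.3304π²/3.674² ≈ 2.435.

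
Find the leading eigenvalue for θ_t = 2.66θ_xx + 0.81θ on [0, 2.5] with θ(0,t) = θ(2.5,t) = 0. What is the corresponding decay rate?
Eigenvalues: λₙ = 2.66n²π²/2.5² - 0.81.
First three modes:
  n=1: λ₁ = 2.66π²/2.5² - 0.81 ≈ 3.391
  n=2: λ₂ = 10.64π²/2.5² - 0.81 ≈ 15.992
  n=3: λ₃ = 23.94π²/2.5² - 0.81 ≈ 36.995
Since 2.66π²/2.5² ≈ 4.201 > 0.81, all λₙ > 0.
The n=1 mode decays slowest → dominates as t → ∞.
Asymptotic: θ ~ c₁ sin(πx/2.5) e^{-λ₁t} with decay rate λ₁ ≈ 3.391.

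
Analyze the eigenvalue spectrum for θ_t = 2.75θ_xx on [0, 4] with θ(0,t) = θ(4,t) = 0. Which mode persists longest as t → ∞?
Eigenvalues: λₙ = 2.75n²π²/4².
First three modes:
  n=1: λ₁ = 2.75π²/4² ≈ 1.696
  n=2: λ₂ = 11π²/4² ≈ 6.785 (4× faster decay)
  n=3: λ₃ = 24.75π²/4² ≈ 15.267 (9× faster decay)
As t → ∞, higher modes decay exponentially faster. The n=1 mode dominates: θ ~ c₁ sin(πx/4) e^{-λ₁t}.
Decay rate: λ₁ = 2.75π²/4² ≈ 1.696.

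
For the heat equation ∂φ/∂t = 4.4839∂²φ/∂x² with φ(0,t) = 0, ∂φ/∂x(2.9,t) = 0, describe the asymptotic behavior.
φ → 0. Heat escapes through the Dirichlet boundary.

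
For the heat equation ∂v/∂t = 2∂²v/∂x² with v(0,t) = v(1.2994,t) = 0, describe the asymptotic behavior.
v → 0. Heat diffuses out through both boundaries.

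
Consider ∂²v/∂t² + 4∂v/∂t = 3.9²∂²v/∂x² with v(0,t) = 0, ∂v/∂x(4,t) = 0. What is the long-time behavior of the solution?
As t → ∞, v → 0. Damping (γ=4) dissipates energy; oscillations decay exponentially.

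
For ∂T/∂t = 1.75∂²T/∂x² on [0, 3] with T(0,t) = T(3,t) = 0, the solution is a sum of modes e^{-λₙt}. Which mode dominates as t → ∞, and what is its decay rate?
Eigenvalues: λₙ = 1.75n²π²/3².
First three modes:
  n=1: λ₁ = 1.75π²/3² ≈ 1.919
  n=2: λ₂ = 7π²/3² ≈ 7.676 (4× faster decay)
  n=3: λ₃ = 15.75π²/3² ≈ 17.272 (9× faster decay)
As t → ∞, higher modes decay exponentially faster. The n=1 mode dominates: T ~ c₁ sin(πx/3) e^{-λ₁t}.
Decay rate: λ₁ = 1.75π²/3² ≈ 1.919.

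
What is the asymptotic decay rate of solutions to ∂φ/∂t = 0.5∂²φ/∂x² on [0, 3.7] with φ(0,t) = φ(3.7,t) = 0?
Eigenvalues: λₙ = 0.5n²π²/3.7².
First three modes:
  n=1: λ₁ = 0.5π²/3.7² ≈ 0.36
  n=2: λ₂ = 2π²/3.7² ≈ 1.442 (4× faster decay)
  n=3: λ₃ = 4.5π²/3.7² ≈ 3.244 (9× faster decay)
As t → ∞, higher modes decay exponentially faster. The n=1 mode dominates: φ ~ c₁ sin(πx/3.7) e^{-λ₁t}.
Decay rate: λ₁ = 0.5π²/3.7² ≈ 0.36.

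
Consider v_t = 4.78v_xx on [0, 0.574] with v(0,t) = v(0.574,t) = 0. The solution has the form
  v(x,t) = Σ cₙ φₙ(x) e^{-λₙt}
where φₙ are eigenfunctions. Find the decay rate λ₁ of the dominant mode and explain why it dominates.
Eigenvalues: λₙ = 4.78n²π²/0.574².
First three modes:
  n=1: λ₁ = 4.78π²/0.574² ≈ 143.187
  n=2: λ₂ = 19.12π²/0.574² ≈ 572.748 (4× faster decay)
  n=3: λ₃ = 43.02π²/0.574² ≈ 1288.684 (9× faster decay)
As t → ∞, higher modes decay exponentially faster. The n=1 mode dominates: v ~ c₁ sin(πx/0.574) e^{-λ₁t}.
Decay rate: λ₁ = 4.78π²/0.574² ≈ 143.187.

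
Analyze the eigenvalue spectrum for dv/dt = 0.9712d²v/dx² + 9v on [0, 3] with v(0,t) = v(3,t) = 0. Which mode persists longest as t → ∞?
Eigenvalues: λₙ = 0.9712n²π²/3² - 9.
First three modes:
  n=1: λ₁ = 0.9712π²/3² - 9 ≈ -7.935
  n=2: λ₂ = 3.8848π²/3² - 9 ≈ -4.74
  n=3: λ₃ = 8.7408π²/3² - 9 ≈ 0.585
Since 0.9712π²/3² ≈ 1.065 < 9, λ₁ < 0.
The n=1 mode grows fastest (−λₙ is largest for n=1) → dominates.
Asymptotic: v ~ c₁ sin(πx/3) e^{7.935t} (exponential growth at rate −λ₁ ≈ 7.935).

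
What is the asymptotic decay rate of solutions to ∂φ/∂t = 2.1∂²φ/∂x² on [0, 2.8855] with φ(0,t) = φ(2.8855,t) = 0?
Eigenvalues: λₙ = 2.1n²π²/2.8855².
First three modes:
  n=1: λ₁ = 2.1π²/2.8855² ≈ 2.489
  n=2: λ₂ = 8.4π²/2.8855² ≈ 9.957 (4× faster decay)
  n=3: λ₃ = 18.9π²/2.8855² ≈ 22.404 (9× faster decay)
As t → ∞, higher modes decay exponentially faster. The n=1 mode dominates: φ ~ c₁ sin(πx/2.8855) e^{-λ₁t}.
Decay rate: λ₁ = 2.1π²/2.8855² ≈ 2.489.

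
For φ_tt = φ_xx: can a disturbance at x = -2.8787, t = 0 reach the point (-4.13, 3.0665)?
Yes. The domain of dependence is [-7.1965, -1.0635], and -2.8787 ∈ [-7.1965, -1.0635].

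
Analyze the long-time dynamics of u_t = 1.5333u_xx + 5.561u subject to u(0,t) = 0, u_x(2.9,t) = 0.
Long-time behavior: u grows unboundedly. Reaction dominates diffusion (r=5.561 > κπ²/(4L²)≈0.45); solution grows exponentially.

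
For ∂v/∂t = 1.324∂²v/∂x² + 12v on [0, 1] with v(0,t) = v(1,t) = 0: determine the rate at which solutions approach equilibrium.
Eigenvalues: λₙ = 1.324n²π²/1² - 12.
First three modes:
  n=1: λ₁ = 1.324π² - 12 ≈ 1.067
  n=2: λ₂ = 5.296π² - 12 ≈ 40.269
  n=3: λ₃ = 11.916π² - 12 ≈ 105.606
Since 1.324π² ≈ 13.067 > 12, all λₙ > 0.
The n=1 mode decays slowest → dominates as t → ∞.
Asymptotic: v ~ c₁ sin(πx/1) e^{-λ₁t} with decay rate λ₁ ≈ 1.067.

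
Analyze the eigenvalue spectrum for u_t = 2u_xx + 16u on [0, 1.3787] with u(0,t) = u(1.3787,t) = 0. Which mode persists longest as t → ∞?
Eigenvalues: λₙ = 2n²π²/1.3787² - 16.
First three modes:
  n=1: λ₁ = 2π²/1.3787² - 16 ≈ -5.615
  n=2: λ₂ = 8π²/1.3787² - 16 ≈ 25.538
  n=3: λ₃ = 18π²/1.3787² - 16 ≈ 77.461
Since 2π²/1.3787² ≈ 10.385 < 16, λ₁ < 0.
The n=1 mode grows fastest (−λₙ is largest for n=1) → dominates.
Asymptotic: u ~ c₁ sin(πx/1.3787) e^{5.615t} (exponential growth at rate −λ₁ ≈ 5.615).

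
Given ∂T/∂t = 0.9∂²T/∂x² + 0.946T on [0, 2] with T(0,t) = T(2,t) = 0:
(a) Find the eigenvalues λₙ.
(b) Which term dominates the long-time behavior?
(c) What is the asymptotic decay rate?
Eigenvalues: λₙ = 0.9n²π²/2² - 0.946.
First three modes:
  n=1: λ₁ = 0.9π²/2² - 0.946 ≈ 1.275
  n=2: λ₂ = 3.6π²/2² - 0.946 ≈ 7.937
  n=3: λ₃ = 8.1π²/2² - 0.946 ≈ 19.04
Since 0.9π²/2² ≈ 2.221 > 0.946, all λₙ > 0.
The n=1 mode decays slowest → dominates as t → ∞.
Asymptotic: T ~ c₁ sin(πx/2) e^{-λ₁t} with decay rate λ₁ ≈ 1.275.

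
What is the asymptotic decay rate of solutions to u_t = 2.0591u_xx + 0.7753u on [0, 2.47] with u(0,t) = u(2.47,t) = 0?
Eigenvalues: λₙ = 2.0591n²π²/2.47² - 0.7753.
First three modes:
  n=1: λ₁ = 2.0591π²/2.47² - 0.7753 ≈ 2.556
  n=2: λ₂ = 8.2364π²/2.47² - 0.7753 ≈ 12.549
  n=3: λ₃ = 18.5319π²/2.47² - 0.7753 ≈ 29.204
Since 2.0591π²/2.47² ≈ 3.331 > 0.7753, all λₙ > 0.
The n=1 mode decays slowest → dominates as t → ∞.
Asymptotic: u ~ c₁ sin(πx/2.47) e^{-λ₁t} with decay rate λ₁ ≈ 2.556.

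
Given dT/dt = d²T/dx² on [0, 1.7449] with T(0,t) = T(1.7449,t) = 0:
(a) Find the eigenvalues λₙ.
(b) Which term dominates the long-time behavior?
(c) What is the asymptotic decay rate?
Eigenvalues: λₙ = n²π²/1.7449².
First three modes:
  n=1: λ₁ = π²/1.7449² ≈ 3.242
  n=2: λ₂ = 4π²/1.7449² ≈ 12.966 (4× faster decay)
  n=3: λ₃ = 9π²/1.7449² ≈ 29.174 (9× faster decay)
As t → ∞, higher modes decay exponentially faster. The n=1 mode dominates: T ~ c₁ sin(πx/1.7449) e^{-λ₁t}.
Decay rate: λ₁ = π²/1.7449² ≈ 3.242.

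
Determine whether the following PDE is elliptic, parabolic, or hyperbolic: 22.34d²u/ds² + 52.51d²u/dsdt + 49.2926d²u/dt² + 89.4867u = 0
Coefficients: A = 22.34, B = 52.51, C = 49.2926. B² - 4AC = -1647.486636, which is negative, so the equation is elliptic.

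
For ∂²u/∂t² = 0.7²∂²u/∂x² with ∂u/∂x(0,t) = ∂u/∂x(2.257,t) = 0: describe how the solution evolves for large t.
u oscillates about a mean that drifts linearly in t (generically unbounded; no decay). There is no damping, so the nonconstant modes persist as standing waves (energy conserved, no decay). But with Neumann conditions at both ends the constant mode has eigenvalue 0: the spatial mean M(t) of u satisfies M'' = 0, so M(t) = M(0) + M'(0)·t. Unless the initial velocity has zero mean (∫u_t(x,0)dx = 0), the solution grows linearly in t (unbounded, though not exponentially); if it does have zero mean, the solution stays bounded and simply oscillates.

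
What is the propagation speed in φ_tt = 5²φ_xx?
Speed = 5. Information travels along characteristics x = x₀ ± 5t.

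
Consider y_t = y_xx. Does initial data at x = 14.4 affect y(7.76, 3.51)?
Yes, for any finite x. The heat equation has infinite propagation speed, so all initial data affects all points at any t > 0.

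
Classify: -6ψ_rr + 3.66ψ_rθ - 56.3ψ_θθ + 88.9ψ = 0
Elliptic (discriminant = -1337.8044).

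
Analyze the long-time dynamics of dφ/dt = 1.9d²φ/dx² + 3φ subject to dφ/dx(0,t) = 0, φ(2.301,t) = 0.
Long-time behavior: φ grows unboundedly. Reaction dominates diffusion (r=3 > κπ²/(4L²)≈0.89); solution grows exponentially.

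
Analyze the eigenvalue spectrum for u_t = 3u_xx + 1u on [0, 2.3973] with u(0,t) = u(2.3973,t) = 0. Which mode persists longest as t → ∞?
Eigenvalues: λₙ = 3n²π²/2.3973² - 1.
First three modes:
  n=1: λ₁ = 3π²/2.3973² - 1 ≈ 4.152
  n=2: λ₂ = 12π²/2.3973² - 1 ≈ 19.608
  n=3: λ₃ = 27π²/2.3973² - 1 ≈ 45.368
Since 3π²/2.3973² ≈ 5.152 > 1, all λₙ > 0.
The n=1 mode decays slowest → dominates as t → ∞.
Asymptotic: u ~ c₁ sin(πx/2.3973) e^{-λ₁t} with decay rate λ₁ ≈ 4.152.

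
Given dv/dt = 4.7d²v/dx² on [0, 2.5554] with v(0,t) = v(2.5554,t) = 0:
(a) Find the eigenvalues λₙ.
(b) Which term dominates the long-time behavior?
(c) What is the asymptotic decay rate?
Eigenvalues: λₙ = 4.7n²π²/2.5554².
First three modes:
  n=1: λ₁ = 4.7π²/2.5554² ≈ 7.104
  n=2: λ₂ = 18.8π²/2.5554² ≈ 28.414 (4× faster decay)
  n=3: λ₃ = 42.3π²/2.5554² ≈ 63.933 (9× faster decay)
As t → ∞, higher modes decay exponentially faster. The n=1 mode dominates: v ~ c₁ sin(πx/2.5554) e^{-λ₁t}.
Decay rate: λ₁ = 4.7π²/2.5554² ≈ 7.104.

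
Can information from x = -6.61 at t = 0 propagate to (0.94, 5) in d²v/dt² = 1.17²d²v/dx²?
No. The domain of dependence is [-4.91, 6.79], and -6.61 is outside this interval.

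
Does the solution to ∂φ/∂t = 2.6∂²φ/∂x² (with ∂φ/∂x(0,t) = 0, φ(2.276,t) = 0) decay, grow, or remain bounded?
φ → 0. Heat escapes through the Dirichlet boundary.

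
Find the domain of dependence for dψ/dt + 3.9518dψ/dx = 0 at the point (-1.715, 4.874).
A single point: x = -20.9760732. The characteristic through (-1.715, 4.874) is x - 3.9518t = const, so x = -1.715 - 3.9518·4.874 = -20.9760732.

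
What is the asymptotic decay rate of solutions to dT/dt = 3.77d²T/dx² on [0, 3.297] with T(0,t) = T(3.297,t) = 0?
Eigenvalues: λₙ = 3.77n²π²/3.297².
First three modes:
  n=1: λ₁ = 3.77π²/3.297² ≈ 3.423
  n=2: λ₂ = 15.08π²/3.297² ≈ 13.692 (4× faster decay)
  n=3: λ₃ = 33.93π²/3.297² ≈ 30.807 (9× faster decay)
As t → ∞, higher modes decay exponentially faster. The n=1 mode dominates: T ~ c₁ sin(πx/3.297) e^{-λ₁t}.
Decay rate: λ₁ = 3.77π²/3.297² ≈ 3.423.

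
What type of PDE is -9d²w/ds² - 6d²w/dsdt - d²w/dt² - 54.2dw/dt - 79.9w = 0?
With A = -9, B = -6, C = -1, the discriminant is 0. This is a parabolic PDE.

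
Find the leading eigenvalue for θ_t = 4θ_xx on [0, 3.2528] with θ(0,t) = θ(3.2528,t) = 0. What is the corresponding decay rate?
Eigenvalues: λₙ = 4n²π²/3.2528².
First three modes:
  n=1: λ₁ = 4π²/3.2528² ≈ 3.731
  n=2: λ₂ = 16π²/3.2528² ≈ 14.925 (4× faster decay)
  n=3: λ₃ = 36π²/3.2528² ≈ 33.581 (9× faster decay)
As t → ∞, higher modes decay exponentially faster. The n=1 mode dominates: θ ~ c₁ sin(πx/3.2528) e^{-λ₁t}.
Decay rate: λ₁ = 4π²/3.2528² ≈ 3.731.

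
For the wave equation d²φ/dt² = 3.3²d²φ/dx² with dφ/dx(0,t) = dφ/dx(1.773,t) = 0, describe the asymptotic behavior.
φ oscillates about a mean that drifts linearly in t (generically unbounded; no decay). There is no damping, so the nonconstant modes persist as standing waves (energy conserved, no decay). But with Neumann conditions at both ends the constant mode has eigenvalue 0: the spatial mean M(t) of φ satisfies M'' = 0, so M(t) = M(0) + M'(0)·t. Unless the initial velocity has zero mean (∫φ_t(x,0)dx = 0), the solution grows linearly in t (unbounded, though not exponentially); if it does have zero mean, the solution stays bounded and simply oscillates.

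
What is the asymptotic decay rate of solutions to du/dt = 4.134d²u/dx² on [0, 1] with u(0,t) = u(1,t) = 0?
Eigenvalues: λₙ = 4.134n²π².
First three modes:
  n=1: λ₁ = 4.134π² ≈ 40.801
  n=2: λ₂ = 16.536π² ≈ 163.204 (4× faster decay)
  n=3: λ₃ = 37.206π² ≈ 367.209 (9× faster decay)
As t → ∞, higher modes decay exponentially faster. The n=1 mode dominates: u ~ c₁ sin(πx) e^{-λ₁t}.
Decay rate: λ₁ = 4.134π² ≈ 40.801.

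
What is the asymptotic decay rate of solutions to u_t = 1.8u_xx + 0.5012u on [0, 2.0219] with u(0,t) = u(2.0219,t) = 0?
Eigenvalues: λₙ = 1.8n²π²/2.0219² - 0.5012.
First three modes:
  n=1: λ₁ = 1.8π²/2.0219² - 0.5012 ≈ 3.844
  n=2: λ₂ = 7.2π²/2.0219² - 0.5012 ≈ 16.881
  n=3: λ₃ = 16.2π²/2.0219² - 0.5012 ≈ 38.609
Since 1.8π²/2.0219² ≈ 4.346 > 0.5012, all λₙ > 0.
The n=1 mode decays slowest → dominates as t → ∞.
Asymptotic: u ~ c₁ sin(πx/2.0219) e^{-λ₁t} with decay rate λ₁ ≈ 3.844.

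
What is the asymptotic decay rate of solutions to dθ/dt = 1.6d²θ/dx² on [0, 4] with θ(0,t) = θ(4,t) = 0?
Eigenvalues: λₙ = 1.6n²π²/4².
First three modes:
  n=1: λ₁ = 1.6π²/4² ≈ 0.987
  n=2: λ₂ = 6.4π²/4² ≈ 3.948 (4× faster decay)
  n=3: λ₃ = 14.4π²/4² ≈ 8.883 (9× faster decay)
As t → ∞, higher modes decay exponentially faster. The n=1 mode dominates: θ ~ c₁ sin(πx/4) e^{-λ₁t}.
Decay rate: λ₁ = 1.6π²/4² ≈ 0.987.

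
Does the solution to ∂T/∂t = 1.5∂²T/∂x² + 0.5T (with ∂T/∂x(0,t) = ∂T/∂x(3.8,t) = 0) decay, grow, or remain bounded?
T grows unboundedly. With Neumann BCs the constant mode has diffusion eigenvalue 0, so any r > 0 makes it grow like e^(0.5t); solution grows exponentially.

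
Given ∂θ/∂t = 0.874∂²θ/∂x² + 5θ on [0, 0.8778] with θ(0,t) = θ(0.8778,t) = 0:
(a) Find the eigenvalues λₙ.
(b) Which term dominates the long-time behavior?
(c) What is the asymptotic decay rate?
Eigenvalues: λₙ = 0.874n²π²/0.8778² - 5.
First three modes:
  n=1: λ₁ = 0.874π²/0.8778² - 5 ≈ 6.195
  n=2: λ₂ = 3.496π²/0.8778² - 5 ≈ 39.78
  n=3: λ₃ = 7.866π²/0.8778² - 5 ≈ 95.754
Since 0.874π²/0.8778² ≈ 11.195 > 5, all λₙ > 0.
The n=1 mode decays slowest → dominates as t → ∞.
Asymptotic: θ ~ c₁ sin(πx/0.8778) e^{-λ₁t} with decay rate λ₁ ≈ 6.195.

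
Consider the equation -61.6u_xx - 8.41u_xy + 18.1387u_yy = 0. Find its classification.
Hyperbolic. (A = -61.6, B = -8.41, C = 18.1387 gives B² - 4AC = 4540.10378.)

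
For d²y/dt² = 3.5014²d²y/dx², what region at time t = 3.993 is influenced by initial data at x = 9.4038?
Domain of influence: [-4.5772902, 23.3848902]. Data at x = 9.4038 spreads outward at speed 3.5014.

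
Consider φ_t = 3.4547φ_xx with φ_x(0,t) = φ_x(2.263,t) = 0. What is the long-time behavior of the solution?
As t → ∞, φ → constant (steady state). Heat is conserved (no flux at boundaries); solution approaches the spatial average.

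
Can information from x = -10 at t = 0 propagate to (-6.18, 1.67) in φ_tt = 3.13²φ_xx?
Yes. The domain of dependence is [-11.4071, -0.9529], and -10 ∈ [-11.4071, -0.9529].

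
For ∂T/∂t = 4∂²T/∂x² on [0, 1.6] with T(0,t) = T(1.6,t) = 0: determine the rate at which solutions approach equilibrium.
Eigenvalues: λₙ = 4n²π²/1.6².
First three modes:
  n=1: λ₁ = 4π²/1.6² ≈ 15.421
  n=2: λ₂ = 16π²/1.6² ≈ 61.685 (4× faster decay)
  n=3: λ₃ = 36π²/1.6² ≈ 138.791 (9× faster decay)
As t → ∞, higher modes decay exponentially faster. The n=1 mode dominates: T ~ c₁ sin(πx/1.6) e^{-λ₁t}.
Decay rate: λ₁ = 4π²/1.6² ≈ 15.421.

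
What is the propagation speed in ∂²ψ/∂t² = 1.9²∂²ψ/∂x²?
Speed = 1.9. Information travels along characteristics x = x₀ ± 1.9t.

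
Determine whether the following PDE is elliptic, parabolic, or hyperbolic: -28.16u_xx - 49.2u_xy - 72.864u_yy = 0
Coefficients: A = -28.16, B = -49.2, C = -72.864. B² - 4AC = -5786.76096, which is negative, so the equation is elliptic.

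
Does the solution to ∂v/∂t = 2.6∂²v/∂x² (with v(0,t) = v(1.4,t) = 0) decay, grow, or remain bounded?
v → 0. Heat diffuses out through both boundaries.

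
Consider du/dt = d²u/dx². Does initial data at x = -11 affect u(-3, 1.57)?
Yes, for any finite x. The heat equation has infinite propagation speed, so all initial data affects all points at any t > 0.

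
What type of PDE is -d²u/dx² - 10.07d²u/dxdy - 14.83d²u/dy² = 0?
With A = -1, B = -10.07, C = -14.83, the discriminant is 42.0849. This is a hyperbolic PDE.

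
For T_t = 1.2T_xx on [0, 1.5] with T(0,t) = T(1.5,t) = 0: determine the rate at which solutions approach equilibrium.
Eigenvalues: λₙ = 1.2n²π²/1.5².
First three modes:
  n=1: λ₁ = 1.2π²/1.5² ≈ 5.264
  n=2: λ₂ = 4.8π²/1.5² ≈ 21.055 (4× faster decay)
  n=3: λ₃ = 10.8π²/1.5² ≈ 47.374 (9× faster decay)
As t → ∞, higher modes decay exponentially faster. The n=1 mode dominates: T ~ c₁ sin(πx/1.5) e^{-λ₁t}.
Decay rate: λ₁ = 1.2π²/1.5² ≈ 5.264.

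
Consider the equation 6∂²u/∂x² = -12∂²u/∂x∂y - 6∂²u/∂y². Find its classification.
Rewriting in standard form: 6∂²u/∂x² + 12∂²u/∂x∂y + 6∂²u/∂y² = 0. Parabolic. (A = 6, B = 12, C = 6 gives B² - 4AC = 0.)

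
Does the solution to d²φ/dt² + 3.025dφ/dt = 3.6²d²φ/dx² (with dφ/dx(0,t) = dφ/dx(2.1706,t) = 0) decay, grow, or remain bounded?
φ → constant (steady state). Damping (γ=3.025) dissipates the nonconstant modes; with Neumann BCs the spatial average obeys M''+γM'=0 and tends to a finite limit.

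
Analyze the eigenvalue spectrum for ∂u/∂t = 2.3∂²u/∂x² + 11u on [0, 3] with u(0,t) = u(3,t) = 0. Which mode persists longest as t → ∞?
Eigenvalues: λₙ = 2.3n²π²/3² - 11.
First three modes:
  n=1: λ₁ = 2.3π²/3² - 11 ≈ -8.478
  n=2: λ₂ = 9.2π²/3² - 11 ≈ -0.911
  n=3: λ₃ = 20.7π²/3² - 11 ≈ 11.7
Since 2.3π²/3² ≈ 2.522 < 11, λ₁ < 0.
The n=1 mode grows fastest (−λₙ is largest for n=1) → dominates.
Asymptotic: u ~ c₁ sin(πx/3) e^{8.478t} (exponential growth at rate −λ₁ ≈ 8.478).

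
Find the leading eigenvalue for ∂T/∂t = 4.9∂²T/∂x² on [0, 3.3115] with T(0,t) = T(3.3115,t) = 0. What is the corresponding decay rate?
Eigenvalues: λₙ = 4.9n²π²/3.3115².
First three modes:
  n=1: λ₁ = 4.9π²/3.3115² ≈ 4.41
  n=2: λ₂ = 19.6π²/3.3115² ≈ 17.64 (4× faster decay)
  n=3: λ₃ = 44.1π²/3.3115² ≈ 39.691 (9× faster decay)
As t → ∞, higher modes decay exponentially faster. The n=1 mode dominates: T ~ c₁ sin(πx/3.3115) e^{-λ₁t}.
Decay rate: λ₁ = 4.9π²/3.3115² ≈ 4.41.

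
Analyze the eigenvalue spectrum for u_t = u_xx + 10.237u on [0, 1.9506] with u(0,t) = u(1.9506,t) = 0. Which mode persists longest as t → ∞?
Eigenvalues: λₙ = n²π²/1.9506² - 10.237.
First three modes:
  n=1: λ₁ = π²/1.9506² - 10.237 ≈ -7.643
  n=2: λ₂ = 4π²/1.9506² - 10.237 ≈ 0.139
  n=3: λ₃ = 9π²/1.9506² - 10.237 ≈ 13.109
Since π²/1.9506² ≈ 2.594 < 10.237, λ₁ < 0.
The n=1 mode grows fastest (−λₙ is largest for n=1) → dominates.
Asymptotic: u ~ c₁ sin(πx/1.9506) e^{7.643t} (exponential growth at rate −λ₁ ≈ 7.643).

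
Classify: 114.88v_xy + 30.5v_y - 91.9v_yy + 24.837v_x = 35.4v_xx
Rewriting in standard form: -35.4v_xx + 114.88v_xy - 91.9v_yy + 24.837v_x + 30.5v_y = 0. Hyperbolic (discriminant = 184.3744).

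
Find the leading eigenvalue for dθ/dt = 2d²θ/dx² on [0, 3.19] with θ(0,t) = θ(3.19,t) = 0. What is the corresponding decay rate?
Eigenvalues: λₙ = 2n²π²/3.19².
First three modes:
  n=1: λ₁ = 2π²/3.19² ≈ 1.94
  n=2: λ₂ = 8π²/3.19² ≈ 7.759 (4× faster decay)
  n=3: λ₃ = 18π²/3.19² ≈ 17.458 (9× faster decay)
As t → ∞, higher modes decay exponentially faster. The n=1 mode dominates: θ ~ c₁ sin(πx/3.19) e^{-λ₁t}.
Decay rate: λ₁ = 2π²/3.19² ≈ 1.94.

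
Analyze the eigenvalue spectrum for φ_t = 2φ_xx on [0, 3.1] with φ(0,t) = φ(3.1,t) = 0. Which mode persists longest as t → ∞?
Eigenvalues: λₙ = 2n²π²/3.1².
First three modes:
  n=1: λ₁ = 2π²/3.1² ≈ 2.054
  n=2: λ₂ = 8π²/3.1² ≈ 8.216 (4× faster decay)
  n=3: λ₃ = 18π²/3.1² ≈ 18.486 (9× faster decay)
As t → ∞, higher modes decay exponentially faster. The n=1 mode dominates: φ ~ c₁ sin(πx/3.1) e^{-λ₁t}.
Decay rate: λ₁ = 2π²/3.1² ≈ 2.054.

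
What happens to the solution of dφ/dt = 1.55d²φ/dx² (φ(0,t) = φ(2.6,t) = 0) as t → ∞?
φ → 0. Heat diffuses out through both boundaries.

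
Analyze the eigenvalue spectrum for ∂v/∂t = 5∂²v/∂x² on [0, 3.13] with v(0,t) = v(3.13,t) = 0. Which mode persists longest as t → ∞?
Eigenvalues: λₙ = 5n²π²/3.13².
First three modes:
  n=1: λ₁ = 5π²/3.13² ≈ 5.037
  n=2: λ₂ = 20π²/3.13² ≈ 20.148 (4× faster decay)
  n=3: λ₃ = 45π²/3.13² ≈ 45.334 (9× faster decay)
As t → ∞, higher modes decay exponentially faster. The n=1 mode dominates: v ~ c₁ sin(πx/3.13) e^{-λ₁t}.
Decay rate: λ₁ = 5π²/3.13² ≈ 5.037.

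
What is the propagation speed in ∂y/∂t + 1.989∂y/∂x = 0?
Speed = 1.989. Information travels along x - 1.989t = const (rightward).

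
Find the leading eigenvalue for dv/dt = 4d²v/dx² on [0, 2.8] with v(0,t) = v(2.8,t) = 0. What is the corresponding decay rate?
Eigenvalues: λₙ = 4n²π²/2.8².
First three modes:
  n=1: λ₁ = 4π²/2.8² ≈ 5.036
  n=2: λ₂ = 16π²/2.8² ≈ 20.142 (4× faster decay)
  n=3: λ₃ = 36π²/2.8² ≈ 45.32 (9× faster decay)
As t → ∞, higher modes decay exponentially faster. The n=1 mode dominates: v ~ c₁ sin(πx/2.8) e^{-λ₁t}.
Decay rate: λ₁ = 4π²/2.8² ≈ 5.036.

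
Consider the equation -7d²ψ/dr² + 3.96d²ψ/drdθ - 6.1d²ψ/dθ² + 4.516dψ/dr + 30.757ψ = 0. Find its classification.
Elliptic. (A = -7, B = 3.96, C = -6.1 gives B² - 4AC = -155.1184.)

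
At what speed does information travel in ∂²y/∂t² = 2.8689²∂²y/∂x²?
Speed = 2.8689. Information travels along characteristics x = x₀ ± 2.8689t.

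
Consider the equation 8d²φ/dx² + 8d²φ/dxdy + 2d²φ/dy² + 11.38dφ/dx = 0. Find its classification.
Parabolic. (A = 8, B = 8, C = 2 gives B² - 4AC = 0.)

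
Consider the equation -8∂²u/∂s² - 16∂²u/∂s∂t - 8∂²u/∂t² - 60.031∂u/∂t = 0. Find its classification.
Parabolic. (A = -8, B = -16, C = -8 gives B² - 4AC = 0.)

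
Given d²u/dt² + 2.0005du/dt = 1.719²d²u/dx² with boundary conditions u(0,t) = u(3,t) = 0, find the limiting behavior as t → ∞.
u → 0. Damping (γ=2.0005) dissipates energy; oscillations decay exponentially.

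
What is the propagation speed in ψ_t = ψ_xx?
Infinite. The heat equation is parabolic, not hyperbolic, so disturbances propagate instantly.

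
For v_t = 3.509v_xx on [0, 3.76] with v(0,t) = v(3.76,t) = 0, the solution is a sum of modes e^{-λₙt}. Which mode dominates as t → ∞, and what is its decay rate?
Eigenvalues: λₙ = 3.509n²π²/3.76².
First three modes:
  n=1: λ₁ = 3.509π²/3.76² ≈ 2.45
  n=2: λ₂ = 14.036π²/3.76² ≈ 9.799 (4× faster decay)
  n=3: λ₃ = 31.581π²/3.76² ≈ 22.047 (9× faster decay)
As t → ∞, higher modes decay exponentially faster. The n=1 mode dominates: v ~ c₁ sin(πx/3.76) e^{-λ₁t}.
Decay rate: λ₁ = 3.509π²/3.76² ≈ 2.45.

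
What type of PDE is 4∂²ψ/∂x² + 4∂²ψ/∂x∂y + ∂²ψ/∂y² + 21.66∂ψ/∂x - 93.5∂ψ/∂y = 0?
With A = 4, B = 4, C = 1, the discriminant is 0. This is a parabolic PDE.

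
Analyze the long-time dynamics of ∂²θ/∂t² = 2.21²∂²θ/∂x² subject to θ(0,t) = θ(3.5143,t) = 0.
Long-time behavior: θ oscillates (no decay). Energy is conserved; the solution oscillates indefinitely as standing waves.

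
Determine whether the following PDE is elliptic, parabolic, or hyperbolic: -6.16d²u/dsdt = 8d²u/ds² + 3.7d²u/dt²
Rewriting in standard form: -8d²u/ds² - 6.16d²u/dsdt - 3.7d²u/dt² = 0. Coefficients: A = -8, B = -6.16, C = -3.7. B² - 4AC = -80.4544, which is negative, so the equation is elliptic.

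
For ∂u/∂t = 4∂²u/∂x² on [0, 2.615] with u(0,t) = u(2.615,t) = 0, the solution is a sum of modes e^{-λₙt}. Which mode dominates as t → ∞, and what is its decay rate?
Eigenvalues: λₙ = 4n²π²/2.615².
First three modes:
  n=1: λ₁ = 4π²/2.615² ≈ 5.773
  n=2: λ₂ = 16π²/2.615² ≈ 23.093 (4× faster decay)
  n=3: λ₃ = 36π²/2.615² ≈ 51.959 (9× faster decay)
As t → ∞, higher modes decay exponentially faster. The n=1 mode dominates: u ~ c₁ sin(πx/2.615) e^{-λ₁t}.
Decay rate: λ₁ = 4π²/2.615² ≈ 5.773.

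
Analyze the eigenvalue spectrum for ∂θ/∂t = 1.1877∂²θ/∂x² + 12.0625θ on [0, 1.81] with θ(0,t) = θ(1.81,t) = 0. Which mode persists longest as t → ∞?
Eigenvalues: λₙ = 1.1877n²π²/1.81² - 12.0625.
First three modes:
  n=1: λ₁ = 1.1877π²/1.81² - 12.0625 ≈ -8.484
  n=2: λ₂ = 4.7508π²/1.81² - 12.0625 ≈ 2.25
  n=3: λ₃ = 10.6893π²/1.81² - 12.0625 ≈ 20.14
Since 1.1877π²/1.81² ≈ 3.578 < 12.0625, λ₁ < 0.
The n=1 mode grows fastest (−λₙ is largest for n=1) → dominates.
Asymptotic: θ ~ c₁ sin(πx/1.81) e^{8.484t} (exponential growth at rate −λ₁ ≈ 8.484).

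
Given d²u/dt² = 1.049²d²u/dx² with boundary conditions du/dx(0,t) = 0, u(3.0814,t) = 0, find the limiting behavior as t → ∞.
u oscillates (no decay). Energy is conserved; the solution oscillates indefinitely as standing waves.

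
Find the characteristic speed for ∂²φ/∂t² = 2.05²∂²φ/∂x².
Speed = 2.05. Information travels along characteristics x = x₀ ± 2.05t.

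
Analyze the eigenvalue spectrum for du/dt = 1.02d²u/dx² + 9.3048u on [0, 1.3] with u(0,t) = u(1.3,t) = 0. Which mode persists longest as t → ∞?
Eigenvalues: λₙ = 1.02n²π²/1.3² - 9.3048.
First three modes:
  n=1: λ₁ = 1.02π²/1.3² - 9.3048 ≈ -3.348
  n=2: λ₂ = 4.08π²/1.3² - 9.3048 ≈ 14.522
  n=3: λ₃ = 9.18π²/1.3² - 9.3048 ≈ 44.306
Since 1.02π²/1.3² ≈ 5.957 < 9.3048, λ₁ < 0.
The n=1 mode grows fastest (−λₙ is largest for n=1) → dominates.
Asymptotic: u ~ c₁ sin(πx/1.3) e^{3.348t} (exponential growth at rate −λ₁ ≈ 3.348).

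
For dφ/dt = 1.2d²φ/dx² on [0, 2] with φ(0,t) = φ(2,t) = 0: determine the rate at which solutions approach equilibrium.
Eigenvalues: λₙ = 1.2n²π²/2².
First three modes:
  n=1: λ₁ = 1.2π²/2² ≈ 2.961
  n=2: λ₂ = 4.8π²/2² ≈ 11.844 (4× faster decay)
  n=3: λ₃ = 10.8π²/2² ≈ 26.648 (9× faster decay)
As t → ∞, higher modes decay exponentially faster. The n=1 mode dominates: φ ~ c₁ sin(πx/2) e^{-λ₁t}.
Decay rate: λ₁ = 1.2π²/2² ≈ 2.961.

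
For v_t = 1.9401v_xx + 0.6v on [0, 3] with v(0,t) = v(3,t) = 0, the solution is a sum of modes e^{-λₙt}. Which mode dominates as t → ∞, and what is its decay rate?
Eigenvalues: λₙ = 1.9401n²π²/3² - 0.6.
First three modes:
  n=1: λ₁ = 1.9401π²/3² - 0.6 ≈ 1.528
  n=2: λ₂ = 7.7604π²/3² - 0.6 ≈ 7.91
  n=3: λ₃ = 17.4609π²/3² - 0.6 ≈ 18.548
Since 1.9401π²/3² ≈ 2.128 > 0.6, all λₙ > 0.
The n=1 mode decays slowest → dominates as t → ∞.
Asymptotic: v ~ c₁ sin(πx/3) e^{-λ₁t} with decay rate λ₁ ≈ 1.528.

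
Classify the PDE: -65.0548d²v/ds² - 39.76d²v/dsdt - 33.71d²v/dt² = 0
A = -65.0548, B = -39.76, C = -33.71. Discriminant B² - 4AC = -7191.131632. Since -7191.131632 < 0, elliptic.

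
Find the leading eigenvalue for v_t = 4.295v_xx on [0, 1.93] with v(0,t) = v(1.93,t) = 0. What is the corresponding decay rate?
Eigenvalues: λₙ = 4.295n²π²/1.93².
First three modes:
  n=1: λ₁ = 4.295π²/1.93² ≈ 11.38
  n=2: λ₂ = 17.18π²/1.93² ≈ 45.521 (4× faster decay)
  n=3: λ₃ = 38.655π²/1.93² ≈ 102.421 (9× faster decay)
As t → ∞, higher modes decay exponentially faster. The n=1 mode dominates: v ~ c₁ sin(πx/1.93) e^{-λ₁t}.
Decay rate: λ₁ = 4.295π²/1.93² ≈ 11.38.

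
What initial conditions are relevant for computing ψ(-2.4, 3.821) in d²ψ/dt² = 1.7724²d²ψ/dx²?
Domain of dependence: [-9.1723404, 4.3723404]. Signals travel at speed 1.7724, so data within |x - -2.4| ≤ 1.7724·3.821 = 6.7723404 can reach the point.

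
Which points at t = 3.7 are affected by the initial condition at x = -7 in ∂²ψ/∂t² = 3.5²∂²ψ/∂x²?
Domain of influence: [-19.95, 5.95]. Data at x = -7 spreads outward at speed 3.5.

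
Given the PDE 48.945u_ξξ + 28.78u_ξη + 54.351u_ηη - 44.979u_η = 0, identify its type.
The second-order coefficients are A = 48.945, B = 28.78, C = 54.351. Since B² - 4AC = -9812.55038 < 0, this is an elliptic PDE.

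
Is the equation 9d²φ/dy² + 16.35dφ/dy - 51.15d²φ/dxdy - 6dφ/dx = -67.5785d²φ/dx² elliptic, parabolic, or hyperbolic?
Rewriting in standard form: 67.5785d²φ/dx² - 51.15d²φ/dxdy + 9d²φ/dy² - 6dφ/dx + 16.35dφ/dy = 0. Computing B² - 4AC with A = 67.5785, B = -51.15, C = 9: discriminant = 183.4965 (positive). Answer: hyperbolic.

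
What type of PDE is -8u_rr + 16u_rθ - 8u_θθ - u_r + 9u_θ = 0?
With A = -8, B = 16, C = -8, the discriminant is 0. This is a parabolic PDE.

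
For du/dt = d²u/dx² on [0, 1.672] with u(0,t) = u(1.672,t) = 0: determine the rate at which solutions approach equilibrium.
Eigenvalues: λₙ = n²π²/1.672².
First three modes:
  n=1: λ₁ = π²/1.672² ≈ 3.53
  n=2: λ₂ = 4π²/1.672² ≈ 14.122 (4× faster decay)
  n=3: λ₃ = 9π²/1.672² ≈ 31.774 (9× faster decay)
As t → ∞, higher modes decay exponentially faster. The n=1 mode dominates: u ~ c₁ sin(πx/1.672) e^{-λ₁t}.
Decay rate: λ₁ = π²/1.672² ≈ 3.53.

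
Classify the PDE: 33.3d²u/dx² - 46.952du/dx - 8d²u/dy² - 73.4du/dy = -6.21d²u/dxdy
Rewriting in standard form: 33.3d²u/dx² + 6.21d²u/dxdy - 8d²u/dy² - 46.952du/dx - 73.4du/dy = 0. A = 33.3, B = 6.21, C = -8. Discriminant B² - 4AC = 1104.1641. Since 1104.1641 > 0, hyperbolic.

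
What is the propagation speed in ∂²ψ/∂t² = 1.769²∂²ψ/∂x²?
Speed = 1.769. Information travels along characteristics x = x₀ ± 1.769t.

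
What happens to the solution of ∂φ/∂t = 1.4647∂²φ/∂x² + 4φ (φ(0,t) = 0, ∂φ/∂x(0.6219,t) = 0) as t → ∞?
φ → 0. Diffusion dominates reaction (r=4 < κπ²/(4L²)≈9.34); solution decays.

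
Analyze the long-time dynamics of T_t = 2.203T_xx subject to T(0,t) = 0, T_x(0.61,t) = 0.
Long-time behavior: T → 0. Heat escapes through the Dirichlet boundary.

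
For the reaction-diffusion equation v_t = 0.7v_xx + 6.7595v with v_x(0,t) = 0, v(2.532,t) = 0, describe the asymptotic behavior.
v grows unboundedly. Reaction dominates diffusion (r=6.7595 > κπ²/(4L²)≈0.27); solution grows exponentially.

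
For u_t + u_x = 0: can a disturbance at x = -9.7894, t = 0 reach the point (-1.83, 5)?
No. Only data at x = -6.83 affects (-1.83, 5). Advection has one-way propagation along characteristics.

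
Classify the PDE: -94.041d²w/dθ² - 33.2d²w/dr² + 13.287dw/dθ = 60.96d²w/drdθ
Rewriting in standard form: -33.2d²w/dr² - 60.96d²w/drdθ - 94.041d²w/dθ² + 13.287dw/dθ = 0. A = -33.2, B = -60.96, C = -94.041. Discriminant B² - 4AC = -8772.5232. Since -8772.5232 < 0, elliptic.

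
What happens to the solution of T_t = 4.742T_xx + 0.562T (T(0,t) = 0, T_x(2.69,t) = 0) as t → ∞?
T → 0. Diffusion dominates reaction (r=0.562 < κπ²/(4L²)≈1.62); solution decays.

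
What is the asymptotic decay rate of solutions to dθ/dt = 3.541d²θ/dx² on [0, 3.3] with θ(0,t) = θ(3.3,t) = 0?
Eigenvalues: λₙ = 3.541n²π²/3.3².
First three modes:
  n=1: λ₁ = 3.541π²/3.3² ≈ 3.209
  n=2: λ₂ = 14.164π²/3.3² ≈ 12.837 (4× faster decay)
  n=3: λ₃ = 31.869π²/3.3² ≈ 28.883 (9× faster decay)
As t → ∞, higher modes decay exponentially faster. The n=1 mode dominates: θ ~ c₁ sin(πx/3.3) e^{-λ₁t}.
Decay rate: λ₁ = 3.541π²/3.3² ≈ 3.209.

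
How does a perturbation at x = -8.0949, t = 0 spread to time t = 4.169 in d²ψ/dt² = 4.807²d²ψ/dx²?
Domain of influence: [-28.135283, 11.945483]. Data at x = -8.0949 spreads outward at speed 4.807.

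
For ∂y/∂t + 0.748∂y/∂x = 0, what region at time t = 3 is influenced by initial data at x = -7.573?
At x = -5.329. The characteristic carries data from (-7.573, 0) to (-5.329, 3).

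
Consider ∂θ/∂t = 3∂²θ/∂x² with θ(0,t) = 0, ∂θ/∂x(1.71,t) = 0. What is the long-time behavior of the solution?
As t → ∞, θ → 0. Heat escapes through the Dirichlet boundary.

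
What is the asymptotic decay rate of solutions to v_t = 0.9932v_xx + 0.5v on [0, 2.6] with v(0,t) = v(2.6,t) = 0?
Eigenvalues: λₙ = 0.9932n²π²/2.6² - 0.5.
First three modes:
  n=1: λ₁ = 0.9932π²/2.6² - 0.5 ≈ 0.95
  n=2: λ₂ = 3.9728π²/2.6² - 0.5 ≈ 5.3
  n=3: λ₃ = 8.9388π²/2.6² - 0.5 ≈ 12.551
Since 0.9932π²/2.6² ≈ 1.45 > 0.5, all λₙ > 0.
The n=1 mode decays slowest → dominates as t → ∞.
Asymptotic: v ~ c₁ sin(πx/2.6) e^{-λ₁t} with decay rate λ₁ ≈ 0.95.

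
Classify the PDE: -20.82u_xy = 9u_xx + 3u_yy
Rewriting in standard form: -9u_xx - 20.82u_xy - 3u_yy = 0. A = -9, B = -20.82, C = -3. Discriminant B² - 4AC = 325.4724. Since 325.4724 > 0, hyperbolic.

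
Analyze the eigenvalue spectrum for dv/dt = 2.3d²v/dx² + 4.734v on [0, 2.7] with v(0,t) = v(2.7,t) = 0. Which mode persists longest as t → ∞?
Eigenvalues: λₙ = 2.3n²π²/2.7² - 4.734.
First three modes:
  n=1: λ₁ = 2.3π²/2.7² - 4.734 ≈ -1.62
  n=2: λ₂ = 9.2π²/2.7² - 4.734 ≈ 7.721
  n=3: λ₃ = 20.7π²/2.7² - 4.734 ≈ 23.291
Since 2.3π²/2.7² ≈ 3.114 < 4.734, λ₁ < 0.
The n=1 mode grows fastest (−λₙ is largest for n=1) → dominates.
Asymptotic: v ~ c₁ sin(πx/2.7) e^{1.62t} (exponential growth at rate −λ₁ ≈ 1.62).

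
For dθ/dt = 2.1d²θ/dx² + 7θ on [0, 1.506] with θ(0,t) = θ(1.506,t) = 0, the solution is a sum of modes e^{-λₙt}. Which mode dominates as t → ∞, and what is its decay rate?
Eigenvalues: λₙ = 2.1n²π²/1.506² - 7.
First three modes:
  n=1: λ₁ = 2.1π²/1.506² - 7 ≈ 2.138
  n=2: λ₂ = 8.4π²/1.506² - 7 ≈ 29.554
  n=3: λ₃ = 18.9π²/1.506² - 7 ≈ 75.245
Since 2.1π²/1.506² ≈ 9.138 > 7, all λₙ > 0.
The n=1 mode decays slowest → dominates as t → ∞.
Asymptotic: θ ~ c₁ sin(πx/1.506) e^{-λ₁t} with decay rate λ₁ ≈ 2.138.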